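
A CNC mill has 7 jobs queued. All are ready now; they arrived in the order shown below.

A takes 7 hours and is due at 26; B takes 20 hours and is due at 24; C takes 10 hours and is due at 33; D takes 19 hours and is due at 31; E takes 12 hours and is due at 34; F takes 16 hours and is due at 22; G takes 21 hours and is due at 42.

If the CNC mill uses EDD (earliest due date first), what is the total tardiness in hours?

212

EDD (increasing due date): F B A D C E G.
F: 0→16, due 22, tardiness 0
B: 16→36, due 24, tardiness 12
A: 36→43, due 26, tardiness 17
D: 43→62, due 31, tardiness 31
C: 62→72, due 33, tardiness 39
E: 72→84, due 34, tardiness 50
G: 84→105, due 42, tardiness 63
Sum = 0+12+17+31+39+50+63 = 212.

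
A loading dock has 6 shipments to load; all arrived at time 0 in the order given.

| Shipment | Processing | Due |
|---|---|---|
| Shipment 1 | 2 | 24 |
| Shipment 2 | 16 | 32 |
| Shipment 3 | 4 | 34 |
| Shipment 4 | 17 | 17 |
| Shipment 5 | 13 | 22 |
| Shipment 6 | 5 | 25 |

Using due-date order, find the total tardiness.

72

EDD (increasing due date): Shipment 4 Shipment 5 Shipment 1 Shipment 6 Shipment 2 Shipment 3.
Shipment 4: 0→17, due 17, tardiness 0
Shipment 5: 17→30, due 22, tardiness 8
Shipment 1: 30→32, due 24, tardiness 8
Shipment 6: 32→37, due 25, tardiness 12
Shipment 2: 37→53, due 32, tardiness 21
Shipment 3: 53→57, due 34, tardiness 23
Sum = 0+8+8+12+21+23 = 72.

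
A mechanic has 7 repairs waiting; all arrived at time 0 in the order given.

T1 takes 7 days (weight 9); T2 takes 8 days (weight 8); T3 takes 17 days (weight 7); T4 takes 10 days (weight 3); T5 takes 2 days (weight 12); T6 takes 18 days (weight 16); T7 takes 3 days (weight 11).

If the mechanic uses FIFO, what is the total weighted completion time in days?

FIFO (arrival order): T1 T2 T3 T4 T5 T6 T7.
T1: finishes 7, weight 9, w·C = 63
T2: finishes 15, weight 8, w·C = 120
T3: finishes 32, weight 7, w·C = 224
T4: finishes 42, weight 3, w·C = 126
T5: finishes 44, weight 12, w·C = 528
T6: finishes 62, weight 16, w·C = 992
T7: finishes 65, weight 11, w·C = 715
Sum = 63+120+224+126+528+992+715 = 2768.

2768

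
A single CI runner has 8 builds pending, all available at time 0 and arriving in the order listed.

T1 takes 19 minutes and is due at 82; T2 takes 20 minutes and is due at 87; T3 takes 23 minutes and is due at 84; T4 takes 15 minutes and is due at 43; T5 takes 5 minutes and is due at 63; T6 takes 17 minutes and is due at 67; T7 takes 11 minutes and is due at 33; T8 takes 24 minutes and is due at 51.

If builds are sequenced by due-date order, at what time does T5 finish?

EDD (increasing due date): T7 T4 T8 T5 T6 T1 T3 T2.
T7: 0→11
T4: 11→26
T8: 26→50
T5: 50→55

55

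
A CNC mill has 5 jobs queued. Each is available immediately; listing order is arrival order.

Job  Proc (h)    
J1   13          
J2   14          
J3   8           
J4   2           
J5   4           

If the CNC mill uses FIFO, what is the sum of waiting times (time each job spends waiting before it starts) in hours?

FIFO (arrival order): J1 J2 J3 J4 J5.
J1: waits 0, runs 0→13
J2: waits 13, runs 13→27
J3: waits 27, runs 27→35
J4: waits 35, runs 35→37
J5: waits 37, runs 37→41
Sum = 0+13+27+35+37 = 112.

112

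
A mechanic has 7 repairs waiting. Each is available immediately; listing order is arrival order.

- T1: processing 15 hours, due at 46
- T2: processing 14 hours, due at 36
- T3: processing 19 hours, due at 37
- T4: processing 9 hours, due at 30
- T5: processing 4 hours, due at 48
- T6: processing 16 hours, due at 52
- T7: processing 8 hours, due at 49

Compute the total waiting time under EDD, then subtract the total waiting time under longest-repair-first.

EDD (increasing due date): T4 T2 T3 T1 T5 T7 T6.
T4: waits 0, runs 0→9
T2: waits 9, runs 9→23
T3: waits 23, runs 23→42
T1: waits 42, runs 42→57
T5: waits 57, runs 57→61
T7: waits 61, runs 61→69
T6: waits 69, runs 69→85
Sum = 0+9+23+42+57+61+69 = 261.
LPT (decreasing processing time): T3 T6 T1 T2 T4 T7 T5.
T3: waits 0, runs 0→19
T6: waits 19, runs 19→35
T1: waits 35, runs 35→50
T2: waits 50, runs 50→64
T4: waits 64, runs 64→73
T7: waits 73, runs 73→81
T5: waits 81, runs 81→85
Sum = 0+19+35+50+64+73+81 = 322.
Difference = 261 − 322 = -61.

-61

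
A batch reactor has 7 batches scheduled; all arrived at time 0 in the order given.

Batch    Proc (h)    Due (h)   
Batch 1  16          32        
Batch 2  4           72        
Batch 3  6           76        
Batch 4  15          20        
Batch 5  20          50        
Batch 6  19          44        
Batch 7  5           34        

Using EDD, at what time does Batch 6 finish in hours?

EDD (increasing due date): Batch 4 Batch 1 Batch 7 Batch 6 Batch 5 Batch 2 Batch 3.
Batch 4: 0→15
Batch 1: 15→31
Batch 7: 31→36
Batch 6: 36→55

55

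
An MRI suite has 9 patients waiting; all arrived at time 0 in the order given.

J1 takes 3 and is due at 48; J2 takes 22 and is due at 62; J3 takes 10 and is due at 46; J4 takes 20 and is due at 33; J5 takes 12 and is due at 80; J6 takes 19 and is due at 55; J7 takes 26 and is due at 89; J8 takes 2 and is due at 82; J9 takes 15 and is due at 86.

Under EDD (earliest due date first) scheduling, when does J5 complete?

EDD (increasing due date): J4 J3 J1 J6 J2 J5 J8 J9 J7.
J4: 0→20
J3: 20→30
J1: 30→33
J6: 33→52
J2: 52→74
J5: 74→86

86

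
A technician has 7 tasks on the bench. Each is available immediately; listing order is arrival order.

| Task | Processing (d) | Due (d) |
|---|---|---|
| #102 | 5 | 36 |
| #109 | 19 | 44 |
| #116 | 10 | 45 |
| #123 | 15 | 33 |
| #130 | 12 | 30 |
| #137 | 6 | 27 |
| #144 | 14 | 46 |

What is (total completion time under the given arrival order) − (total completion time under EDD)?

21

FIFO (arrival order): #102 #109 #116 #123 #130 #137 #144.
#102: 0→5
#109: 5→24
#116: 24→34
#123: 34→49
#130: 49→61
#137: 61→67
#144: 67→81
Sum = 5+24+34+49+61+67+81 = 321.
EDD (increasing due date): #137 #130 #123 #102 #109 #116 #144.
#137: 0→6
#130: 6→18
#123: 18→33
#102: 33→38
#109: 38→57
#116: 57→67
#144: 67→81
Sum = 6+18+33+38+57+67+81 = 300.
Difference = 321 − 300 = 21.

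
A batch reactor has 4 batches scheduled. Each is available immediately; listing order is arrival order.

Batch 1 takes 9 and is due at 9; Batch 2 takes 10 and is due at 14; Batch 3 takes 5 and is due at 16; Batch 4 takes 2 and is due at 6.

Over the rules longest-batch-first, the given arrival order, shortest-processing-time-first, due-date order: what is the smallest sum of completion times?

LPT (decreasing processing time): Batch 2 Batch 1 Batch 3 Batch 4.
Batch 2: 0→10
Batch 1: 10→19
Batch 3: 19→24
Batch 4: 24→26
Sum = 10+19+24+26 = 79.
FIFO (arrival order): Batch 1 Batch 2 Batch 3 Batch 4.
Batch 1: 0→9
Batch 2: 9→19
Batch 3: 19→24
Batch 4: 24→26
Sum = 9+19+24+26 = 78.
SPT (increasing processing time): Batch 4 Batch 3 Batch 1 Batch 2.
Batch 4: 0→2
Batch 3: 2→7
Batch 1: 7→16
Batch 2: 16→26
Sum = 2+7+16+26 = 51.
EDD (increasing due date): Batch 4 Batch 1 Batch 2 Batch 3.
Batch 4: 0→2
Batch 1: 2→11
Batch 2: 11→21
Batch 3: 21→26
Sum = 2+11+21+26 = 60.
LPT 79, FIFO 78, SPT 51, EDD 60 → minimum 51.

51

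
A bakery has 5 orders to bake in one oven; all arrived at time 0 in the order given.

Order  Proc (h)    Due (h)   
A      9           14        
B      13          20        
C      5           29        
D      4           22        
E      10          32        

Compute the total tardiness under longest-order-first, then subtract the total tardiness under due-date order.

28

LPT (decreasing processing time): B E A C D.
B: 0→13, due 20, tardiness 0
E: 13→23, due 32, tardiness 0
A: 23→32, due 14, tardiness 18
C: 32→37, due 29, tardiness 8
D: 37→41, due 22, tardiness 19
Sum = 0+0+18+8+19 = 45.
EDD (increasing due date): A B D C E.
A: 0→9, due 14, tardiness 0
B: 9→22, due 20, tardiness 2
D: 22→26, due 22, tardiness 4
C: 26→31, due 29, tardiness 2
E: 31→41, due 32, tardiness 9
Sum = 0+2+4+2+9 = 17.
Difference = 45 − 17 = 28.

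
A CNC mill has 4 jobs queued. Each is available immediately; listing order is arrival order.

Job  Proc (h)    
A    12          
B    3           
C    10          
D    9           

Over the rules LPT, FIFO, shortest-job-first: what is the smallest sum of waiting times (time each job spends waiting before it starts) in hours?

37

LPT (decreasing processing time): A C D B.
A: waits 0, runs 0→12
C: waits 12, runs 12→22
D: waits 22, runs 22→31
B: waits 31, runs 31→34
Sum = 0+12+22+31 = 65.
FIFO (arrival order): A B C D.
A: waits 0, runs 0→12
B: waits 12, runs 12→15
C: waits 15, runs 15→25
D: waits 25, runs 25→34
Sum = 0+12+15+25 = 52.
SPT (increasing processing time): B D C A.
B: waits 0, runs 0→3
D: waits 3, runs 3→12
C: waits 12, runs 12→22
A: waits 22, runs 22→34
Sum = 0+3+12+22 = 37.
LPT 65, FIFO 52, SPT 37 → minimum 37.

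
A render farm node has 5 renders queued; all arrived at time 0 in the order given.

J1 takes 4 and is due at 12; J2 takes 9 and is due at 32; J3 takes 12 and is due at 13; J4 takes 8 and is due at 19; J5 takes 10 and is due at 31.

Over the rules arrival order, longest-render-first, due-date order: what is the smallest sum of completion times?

FIFO (arrival order): J1 J2 J3 J4 J5.
J1: 0→4
J2: 4→13
J3: 13→25
J4: 25→33
J5: 33→43
Sum = 4+13+25+33+43 = 118.
LPT (decreasing processing time): J3 J5 J2 J4 J1.
J3: 0→12
J5: 12→22
J2: 22→31
J4: 31→39
J1: 39→43
Sum = 12+22+31+39+43 = 147.
EDD (increasing due date): J1 J3 J4 J5 J2.
J1: 0→4
J3: 4→16
J4: 16→24
J5: 24→34
J2: 34→43
Sum = 4+16+24+34+43 = 121.
FIFO 118, LPT 147, EDD 121 → minimum 118.

118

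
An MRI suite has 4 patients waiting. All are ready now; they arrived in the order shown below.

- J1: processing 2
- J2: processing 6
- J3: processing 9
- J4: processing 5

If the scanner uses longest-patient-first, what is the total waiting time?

44

LPT (decreasing processing time): J3 J2 J4 J1.
J3: waits 0, runs 0→9
J2: waits 9, runs 9→15
J4: waits 15, runs 15→20
J1: waits 20, runs 20→22
Sum = 0+9+15+20 = 44.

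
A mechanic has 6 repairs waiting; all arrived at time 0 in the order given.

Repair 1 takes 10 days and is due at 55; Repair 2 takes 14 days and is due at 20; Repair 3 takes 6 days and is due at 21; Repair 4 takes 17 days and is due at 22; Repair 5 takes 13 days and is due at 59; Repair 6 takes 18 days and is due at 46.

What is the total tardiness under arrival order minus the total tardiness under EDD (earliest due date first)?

18

FIFO (arrival order): Repair 1 Repair 2 Repair 3 Repair 4 Repair 5 Repair 6.
Repair 1: 0→10, due 55, tardiness 0
Repair 2: 10→24, due 20, tardiness 4
Repair 3: 24→30, due 21, tardiness 9
Repair 4: 30→47, due 22, tardiness 25
Repair 5: 47→60, due 59, tardiness 1
Repair 6: 60→78, due 46, tardiness 32
Sum = 0+4+9+25+1+32 = 71.
EDD (increasing due date): Repair 2 Repair 3 Repair 4 Repair 6 Repair 1 Repair 5.
Repair 2: 0→14, due 20, tardiness 0
Repair 3: 14→20, due 21, tardiness 0
Repair 4: 20→37, due 22, tardiness 15
Repair 6: 37→55, due 46, tardiness 9
Repair 1: 55→65, due 55, tardiness 10
Repair 5: 65→78, due 59, tardiness 19
Sum = 0+0+15+9+10+19 = 53.
Difference = 71 − 53 = 18.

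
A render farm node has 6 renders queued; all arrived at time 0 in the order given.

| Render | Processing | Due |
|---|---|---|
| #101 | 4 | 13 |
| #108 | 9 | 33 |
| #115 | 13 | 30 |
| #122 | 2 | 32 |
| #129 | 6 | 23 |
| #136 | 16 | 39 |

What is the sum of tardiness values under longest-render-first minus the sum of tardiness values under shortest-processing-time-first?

LPT (decreasing processing time): #136 #115 #108 #129 #101 #122.
#136: 0→16, due 39, tardiness 0
#115: 16→29, due 30, tardiness 0
#108: 29→38, due 33, tardiness 5
#129: 38→44, due 23, tardiness 21
#101: 44→48, due 13, tardiness 35
#122: 48→50, due 32, tardiness 18
Sum = 0+0+5+21+35+18 = 79.
SPT (increasing processing time): #122 #101 #129 #108 #115 #136.
#122: 0→2, due 32, tardiness 0
#101: 2→6, due 13, tardiness 0
#129: 6→12, due 23, tardiness 0
#108: 12→21, due 33, tardiness 0
#115: 21→34, due 30, tardiness 4
#136: 34→50, due 39, tardiness 11
Sum = 0+0+0+0+4+11 = 15.
Difference = 79 − 15 = 64.

64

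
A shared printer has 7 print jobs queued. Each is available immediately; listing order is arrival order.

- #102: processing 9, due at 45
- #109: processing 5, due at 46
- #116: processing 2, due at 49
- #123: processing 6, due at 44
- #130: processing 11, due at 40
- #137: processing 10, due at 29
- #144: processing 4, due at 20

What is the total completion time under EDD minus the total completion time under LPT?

EDD (increasing due date): #144 #137 #130 #123 #102 #109 #116.
#144: 0→4
#137: 4→14
#130: 14→25
#123: 25→31
#102: 31→40
#109: 40→45
#116: 45→47
Sum = 4+14+25+31+40+45+47 = 206.
LPT (decreasing processing time): #130 #137 #102 #123 #109 #144 #116.
#130: 0→11
#137: 11→21
#102: 21→30
#123: 30→36
#109: 36→41
#144: 41→45
#116: 45→47
Sum = 11+21+30+36+41+45+47 = 231.
Difference = 206 − 231 = -25.

-25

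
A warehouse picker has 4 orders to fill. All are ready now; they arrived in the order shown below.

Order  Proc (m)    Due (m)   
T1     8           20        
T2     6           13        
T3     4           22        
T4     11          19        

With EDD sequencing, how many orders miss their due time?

2

EDD (increasing due date): T2 T4 T1 T3.
T2: 0→6, due 13, tardiness 0
T4: 6→17, due 19, tardiness 0
T1: 17→25, due 20, tardiness 5
T3: 25→29, due 22, tardiness 7
Late orders: 2.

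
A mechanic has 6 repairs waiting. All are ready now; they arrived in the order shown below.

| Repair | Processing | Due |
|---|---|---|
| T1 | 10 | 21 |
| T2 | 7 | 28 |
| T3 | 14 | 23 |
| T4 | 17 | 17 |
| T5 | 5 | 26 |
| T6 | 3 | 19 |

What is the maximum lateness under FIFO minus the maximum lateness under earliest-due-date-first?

FIFO (arrival order): T1 T2 T3 T4 T5 T6.
T1: 0→10, due 21, lateness -11
T2: 10→17, due 28, lateness -11
T3: 17→31, due 23, lateness 8
T4: 31→48, due 17, lateness 31
T5: 48→53, due 26, lateness 27
T6: 53→56, due 19, lateness 37
Maximum = 37.
EDD (increasing due date): T4 T6 T1 T3 T5 T2.
T4: 0→17, due 17, lateness 0
T6: 17→20, due 19, lateness 1
T1: 20→30, due 21, lateness 9
T3: 30→44, due 23, lateness 21
T5: 44→49, due 26, lateness 23
T2: 49→56, due 28, lateness 28
Maximum = 28.
Difference = 37 − 28 = 9.

9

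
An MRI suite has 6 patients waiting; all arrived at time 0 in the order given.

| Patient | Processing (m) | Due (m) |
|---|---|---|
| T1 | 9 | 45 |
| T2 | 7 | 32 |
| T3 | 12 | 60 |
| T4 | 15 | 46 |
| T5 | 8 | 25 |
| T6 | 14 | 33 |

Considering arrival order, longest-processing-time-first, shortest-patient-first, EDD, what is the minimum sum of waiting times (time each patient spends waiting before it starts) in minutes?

132

FIFO (arrival order): T1 T2 T3 T4 T5 T6.
T1: waits 0, runs 0→9
T2: waits 9, runs 9→16
T3: waits 16, runs 16→28
T4: waits 28, runs 28→43
T5: waits 43, runs 43→51
T6: waits 51, runs 51→65
Sum = 0+9+16+28+43+51 = 147.
LPT (decreasing processing time): T4 T6 T3 T1 T5 T2.
T4: waits 0, runs 0→15
T6: waits 15, runs 15→29
T3: waits 29, runs 29→41
T1: waits 41, runs 41→50
T5: waits 50, runs 50→58
T2: waits 58, runs 58→65
Sum = 0+15+29+41+50+58 = 193.
SPT (increasing processing time): T2 T5 T1 T3 T6 T4.
T2: waits 0, runs 0→7
T5: waits 7, runs 7→15
T1: waits 15, runs 15→24
T3: waits 24, runs 24→36
T6: waits 36, runs 36→50
T4: waits 50, runs 50→65
Sum = 0+7+15+24+36+50 = 132.
EDD (increasing due date): T5 T2 T6 T1 T4 T3.
T5: waits 0, runs 0→8
T2: waits 8, runs 8→15
T6: waits 15, runs 15→29
T1: waits 29, runs 29→38
T4: waits 38, runs 38→53
T3: waits 53, runs 53→65
Sum = 0+8+15+29+38+53 = 143.
FIFO 147, LPT 193, SPT 132, EDD 143 → minimum 132.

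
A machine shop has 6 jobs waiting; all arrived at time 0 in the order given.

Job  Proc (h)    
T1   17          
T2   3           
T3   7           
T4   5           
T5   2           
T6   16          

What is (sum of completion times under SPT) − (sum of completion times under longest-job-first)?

SPT (increasing processing time): T5 T2 T4 T3 T6 T1.
T5: 0→2
T2: 2→5
T4: 5→10
T3: 10→17
T6: 17→33
T1: 33→50
Sum = 2+5+10+17+33+50 = 117.
LPT (decreasing processing time): T1 T6 T3 T4 T2 T5.
T1: 0→17
T6: 17→33
T3: 33→40
T4: 40→45
T2: 45→48
T5: 48→50
Sum = 17+33+40+45+48+50 = 233.
Difference = 117 − 233 = -116.

-116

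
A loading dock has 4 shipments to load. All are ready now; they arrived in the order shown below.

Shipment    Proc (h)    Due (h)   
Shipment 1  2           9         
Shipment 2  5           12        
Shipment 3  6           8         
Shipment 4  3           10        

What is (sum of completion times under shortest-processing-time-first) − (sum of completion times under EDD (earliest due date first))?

-8

SPT (increasing processing time): Shipment 1 Shipment 4 Shipment 2 Shipment 3.
Shipment 1: 0→2
Shipment 4: 2→5
Shipment 2: 5→10
Shipment 3: 10→16
Sum = 2+5+10+16 = 33.
EDD (increasing due date): Shipment 3 Shipment 1 Shipment 4 Shipment 2.
Shipment 3: 0→6
Shipment 1: 6→8
Shipment 4: 8→11
Shipment 2: 11→16
Sum = 6+8+11+16 = 41.
Difference = 33 − 41 = -8.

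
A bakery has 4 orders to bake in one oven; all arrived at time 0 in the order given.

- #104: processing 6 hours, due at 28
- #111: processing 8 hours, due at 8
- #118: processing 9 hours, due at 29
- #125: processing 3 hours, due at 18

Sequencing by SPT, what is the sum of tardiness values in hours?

9

SPT (increasing processing time): #125 #104 #111 #118.
#125: 0→3, due 18, tardiness 0
#104: 3→9, due 28, tardiness 0
#111: 9→17, due 8, tardiness 9
#118: 17→26, due 29, tardiness 0
Sum = 0+0+9+0 = 9.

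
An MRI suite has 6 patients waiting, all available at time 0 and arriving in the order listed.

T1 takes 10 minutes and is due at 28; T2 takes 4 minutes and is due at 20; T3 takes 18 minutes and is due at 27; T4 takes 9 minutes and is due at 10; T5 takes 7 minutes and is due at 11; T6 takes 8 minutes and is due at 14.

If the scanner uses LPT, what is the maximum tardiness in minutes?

LPT (decreasing processing time): T3 T1 T4 T6 T5 T2.
T3: 0→18, due 27, tardiness 0
T1: 18→28, due 28, tardiness 0
T4: 28→37, due 10, tardiness 27
T6: 37→45, due 14, tardiness 31
T5: 45→52, due 11, tardiness 41
T2: 52→56, due 20, tardiness 36
Maximum = 41.

41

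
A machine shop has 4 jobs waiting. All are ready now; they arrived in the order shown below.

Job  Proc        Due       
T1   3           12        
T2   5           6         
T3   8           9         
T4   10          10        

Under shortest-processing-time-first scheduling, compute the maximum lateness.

16

SPT (increasing processing time): T1 T2 T3 T4.
T1: 0→3, due 12, lateness -9
T2: 3→8, due 6, lateness 2
T3: 8→16, due 9, lateness 7
T4: 16→26, due 10, lateness 16
Maximum = 16.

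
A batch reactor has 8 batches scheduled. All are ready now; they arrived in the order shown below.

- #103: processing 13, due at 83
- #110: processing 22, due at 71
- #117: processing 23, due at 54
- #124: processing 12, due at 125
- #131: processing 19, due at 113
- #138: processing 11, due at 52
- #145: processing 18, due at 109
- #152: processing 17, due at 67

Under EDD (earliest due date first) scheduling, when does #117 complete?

34

EDD (increasing due date): #138 #117 #152 #110 #103 #145 #131 #124.
#138: 0→11
#117: 11→34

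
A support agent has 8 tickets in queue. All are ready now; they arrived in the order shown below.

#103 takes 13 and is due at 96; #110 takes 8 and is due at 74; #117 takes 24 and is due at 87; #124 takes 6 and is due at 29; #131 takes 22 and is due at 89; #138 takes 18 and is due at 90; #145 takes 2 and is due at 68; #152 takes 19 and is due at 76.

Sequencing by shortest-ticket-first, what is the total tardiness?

SPT (increasing processing time): #145 #124 #110 #103 #138 #152 #131 #117.
#145: 0→2, due 68, tardiness 0
#124: 2→8, due 29, tardiness 0
#110: 8→16, due 74, tardiness 0
#103: 16→29, due 96, tardiness 0
#138: 29→47, due 90, tardiness 0
#152: 47→66, due 76, tardiness 0
#131: 66→88, due 89, tardiness 0
#117: 88→112, due 87, tardiness 25
Sum = 0+0+0+0+0+0+0+25 = 25.

25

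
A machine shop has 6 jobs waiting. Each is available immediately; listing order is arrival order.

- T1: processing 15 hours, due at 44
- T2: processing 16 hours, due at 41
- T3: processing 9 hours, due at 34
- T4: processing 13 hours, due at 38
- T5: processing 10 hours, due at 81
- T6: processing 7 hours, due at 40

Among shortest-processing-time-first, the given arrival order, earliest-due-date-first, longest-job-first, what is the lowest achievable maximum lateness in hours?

SPT (increasing processing time): T6 T3 T5 T4 T1 T2.
T6: 0→7, due 40, lateness -33
T3: 7→16, due 34, lateness -18
T5: 16→26, due 81, lateness -55
T4: 26→39, due 38, lateness 1
T1: 39→54, due 44, lateness 10
T2: 54→70, due 41, lateness 29
Maximum = 29.
FIFO (arrival order): T1 T2 T3 T4 T5 T6.
T1: 0→15, due 44, lateness -29
T2: 15→31, due 41, lateness -10
T3: 31→40, due 34, lateness 6
T4: 40→53, due 38, lateness 15
T5: 53→63, due 81, lateness -18
T6: 63→70, due 40, lateness 30
Maximum = 30.
EDD (increasing due date): T3 T4 T6 T2 T1 T5.
T3: 0→9, due 34, lateness -25
T4: 9→22, due 38, lateness -16
T6: 22→29, due 40, lateness -11
T2: 29→45, due 41, lateness 4
T1: 45→60, due 44, lateness 16
T5: 60→70, due 81, lateness -11
Maximum = 16.
LPT (decreasing processing time): T2 T1 T4 T5 T3 T6.
T2: 0→16, due 41, lateness -25
T1: 16→31, due 44, lateness -13
T4: 31→44, due 38, lateness 6
T5: 44→54, due 81, lateness -27
T3: 54→63, due 34, lateness 29
T6: 63→70, due 40, lateness 30
Maximum = 30.
SPT 29, FIFO 30, EDD 16, LPT 30 → minimum 16.

16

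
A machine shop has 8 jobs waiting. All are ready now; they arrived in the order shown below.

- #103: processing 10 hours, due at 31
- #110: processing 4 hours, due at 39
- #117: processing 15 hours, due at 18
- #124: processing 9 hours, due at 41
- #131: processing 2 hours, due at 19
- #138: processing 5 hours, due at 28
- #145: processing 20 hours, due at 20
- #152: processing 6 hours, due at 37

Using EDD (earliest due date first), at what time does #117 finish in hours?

EDD (increasing due date): #117 #131 #145 #138 #103 #152 #110 #124.
#117: 0→15

15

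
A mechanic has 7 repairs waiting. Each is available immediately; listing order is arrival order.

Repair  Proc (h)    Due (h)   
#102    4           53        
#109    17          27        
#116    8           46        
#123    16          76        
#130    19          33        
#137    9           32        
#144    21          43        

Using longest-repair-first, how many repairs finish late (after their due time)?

5

LPT (decreasing processing time): #144 #130 #109 #123 #137 #116 #102.
#144: 0→21, due 43, tardiness 0
#130: 21→40, due 33, tardiness 7
#109: 40→57, due 27, tardiness 30
#123: 57→73, due 76, tardiness 0
#137: 73→82, due 32, tardiness 50
#116: 82→90, due 46, tardiness 44
#102: 90→94, due 53, tardiness 41
Late repairs: 5.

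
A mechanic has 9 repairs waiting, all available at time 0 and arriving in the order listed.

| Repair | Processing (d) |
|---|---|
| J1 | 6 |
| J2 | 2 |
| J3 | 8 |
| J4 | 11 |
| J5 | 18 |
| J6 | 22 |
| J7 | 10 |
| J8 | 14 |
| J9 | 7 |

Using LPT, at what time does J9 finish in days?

LPT (decreasing processing time): J6 J5 J8 J4 J7 J3 J9 J1 J2.
J6: 0→22
J5: 22→40
J8: 40→54
J4: 54→65
J7: 65→75
J3: 75→83
J9: 83→90

90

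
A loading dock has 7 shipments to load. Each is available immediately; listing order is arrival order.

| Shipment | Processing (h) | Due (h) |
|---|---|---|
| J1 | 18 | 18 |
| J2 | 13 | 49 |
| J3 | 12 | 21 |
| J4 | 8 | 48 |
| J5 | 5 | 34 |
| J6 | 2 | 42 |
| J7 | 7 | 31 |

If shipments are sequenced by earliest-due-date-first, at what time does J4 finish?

52

EDD (increasing due date): J1 J3 J7 J5 J6 J4 J2.
J1: 0→18
J3: 18→30
J7: 30→37
J5: 37→42
J6: 42→44
J4: 44→52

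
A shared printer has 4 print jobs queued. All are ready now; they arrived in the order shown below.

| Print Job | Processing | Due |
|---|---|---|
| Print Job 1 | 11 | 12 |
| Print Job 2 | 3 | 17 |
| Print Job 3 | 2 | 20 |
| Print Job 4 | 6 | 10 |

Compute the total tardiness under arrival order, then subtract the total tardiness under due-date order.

2

FIFO (arrival order): Print Job 1 Print Job 2 Print Job 3 Print Job 4.
Print Job 1: 0→11, due 12, tardiness 0
Print Job 2: 11→14, due 17, tardiness 0
Print Job 3: 14→16, due 20, tardiness 0
Print Job 4: 16→22, due 10, tardiness 12
Sum = 0+0+0+12 = 12.
EDD (increasing due date): Print Job 4 Print Job 1 Print Job 2 Print Job 3.
Print Job 4: 0→6, due 10, tardiness 0
Print Job 1: 6→17, due 12, tardiness 5
Print Job 2: 17→20, due 17, tardiness 3
Print Job 3: 20→22, due 20, tardiness 2
Sum = 0+5+3+2 = 10.
Difference = 12 − 10 = 2.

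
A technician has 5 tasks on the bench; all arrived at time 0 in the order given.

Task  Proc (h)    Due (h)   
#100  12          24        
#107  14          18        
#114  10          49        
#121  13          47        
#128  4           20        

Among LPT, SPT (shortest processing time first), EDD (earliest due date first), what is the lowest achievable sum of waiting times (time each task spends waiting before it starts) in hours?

LPT (decreasing processing time): #107 #121 #100 #114 #128.
#107: waits 0, runs 0→14
#121: waits 14, runs 14→27
#100: waits 27, runs 27→39
#114: waits 39, runs 39→49
#128: waits 49, runs 49→53
Sum = 0+14+27+39+49 = 129.
SPT (increasing processing time): #128 #114 #100 #121 #107.
#128: waits 0, runs 0→4
#114: waits 4, runs 4→14
#100: waits 14, runs 14→26
#121: waits 26, runs 26→39
#107: waits 39, runs 39→53
Sum = 0+4+14+26+39 = 83.
EDD (increasing due date): #107 #128 #100 #121 #114.
#107: waits 0, runs 0→14
#128: waits 14, runs 14→18
#100: waits 18, runs 18→30
#121: waits 30, runs 30→43
#114: waits 43, runs 43→53
Sum = 0+14+18+30+43 = 105.
LPT 129, SPT 83, EDD 105 → minimum 83.

83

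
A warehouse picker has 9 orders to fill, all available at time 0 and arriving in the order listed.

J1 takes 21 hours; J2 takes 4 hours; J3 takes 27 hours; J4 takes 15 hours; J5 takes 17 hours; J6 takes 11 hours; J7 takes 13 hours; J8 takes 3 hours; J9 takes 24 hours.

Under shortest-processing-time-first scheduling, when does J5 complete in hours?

63

SPT (increasing processing time): J8 J2 J6 J7 J4 J5 J1 J9 J3.
J8: 0→3
J2: 3→7
J6: 7→18
J7: 18→31
J4: 31→46
J5: 46→63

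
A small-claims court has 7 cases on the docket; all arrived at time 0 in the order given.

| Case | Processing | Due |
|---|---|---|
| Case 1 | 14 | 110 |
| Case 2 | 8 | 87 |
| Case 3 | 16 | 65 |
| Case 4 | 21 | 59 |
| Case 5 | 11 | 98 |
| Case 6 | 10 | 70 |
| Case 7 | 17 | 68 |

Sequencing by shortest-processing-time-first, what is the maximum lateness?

38

SPT (increasing processing time): Case 2 Case 6 Case 5 Case 1 Case 3 Case 7 Case 4.
Case 2: 0→8, due 87, lateness -79
Case 6: 8→18, due 70, lateness -52
Case 5: 18→29, due 98, lateness -69
Case 1: 29→43, due 110, lateness -67
Case 3: 43→59, due 65, lateness -6
Case 7: 59→76, due 68, lateness 8
Case 4: 76→97, due 59, lateness 38
Maximum = 38.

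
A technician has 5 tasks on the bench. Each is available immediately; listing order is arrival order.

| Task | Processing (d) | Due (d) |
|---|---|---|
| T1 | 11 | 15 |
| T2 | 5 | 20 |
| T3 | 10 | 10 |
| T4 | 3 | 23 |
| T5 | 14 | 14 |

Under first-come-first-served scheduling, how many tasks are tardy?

3

FIFO (arrival order): T1 T2 T3 T4 T5.
T1: 0→11, due 15, tardiness 0
T2: 11→16, due 20, tardiness 0
T3: 16→26, due 10, tardiness 16
T4: 26→29, due 23, tardiness 6
T5: 29→43, due 14, tardiness 29
Late tasks: 3.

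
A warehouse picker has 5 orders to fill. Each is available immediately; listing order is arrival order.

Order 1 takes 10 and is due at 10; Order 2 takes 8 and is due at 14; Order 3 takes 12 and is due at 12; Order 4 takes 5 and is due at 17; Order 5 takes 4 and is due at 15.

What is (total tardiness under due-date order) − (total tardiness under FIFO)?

EDD (increasing due date): Order 1 Order 3 Order 2 Order 5 Order 4.
Order 1: 0→10, due 10, tardiness 0
Order 3: 10→22, due 12, tardiness 10
Order 2: 22→30, due 14, tardiness 16
Order 5: 30→34, due 15, tardiness 19
Order 4: 34→39, due 17, tardiness 22
Sum = 0+10+16+19+22 = 67.
FIFO (arrival order): Order 1 Order 2 Order 3 Order 4 Order 5.
Order 1: 0→10, due 10, tardiness 0
Order 2: 10→18, due 14, tardiness 4
Order 3: 18→30, due 12, tardiness 18
Order 4: 30→35, due 17, tardiness 18
Order 5: 35→39, due 15, tardiness 24
Sum = 0+4+18+18+24 = 64.
Difference = 67 − 64 = 3.

3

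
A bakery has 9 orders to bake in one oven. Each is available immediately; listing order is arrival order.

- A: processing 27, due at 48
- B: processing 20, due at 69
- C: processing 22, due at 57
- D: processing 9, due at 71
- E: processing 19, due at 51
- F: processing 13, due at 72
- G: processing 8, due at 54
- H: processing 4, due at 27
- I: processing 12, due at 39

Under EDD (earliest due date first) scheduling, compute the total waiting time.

520

EDD (increasing due date): H I A E G C B D F.
H: waits 0, runs 0→4
I: waits 4, runs 4→16
A: waits 16, runs 16→43
E: waits 43, runs 43→62
G: waits 62, runs 62→70
C: waits 70, runs 70→92
B: waits 92, runs 92→112
D: waits 112, runs 112→121
F: waits 121, runs 121→134
Sum = 0+4+16+43+62+70+92+112+121 = 520.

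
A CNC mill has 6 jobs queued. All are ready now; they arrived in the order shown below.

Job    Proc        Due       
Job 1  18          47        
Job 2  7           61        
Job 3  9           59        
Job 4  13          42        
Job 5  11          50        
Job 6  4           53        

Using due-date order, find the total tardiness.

1

EDD (increasing due date): Job 4 Job 1 Job 5 Job 6 Job 3 Job 2.
Job 4: 0→13, due 42, tardiness 0
Job 1: 13→31, due 47, tardiness 0
Job 5: 31→42, due 50, tardiness 0
Job 6: 42→46, due 53, tardiness 0
Job 3: 46→55, due 59, tardiness 0
Job 2: 55→62, due 61, tardiness 1
Sum = 0+0+0+0+0+1 = 1.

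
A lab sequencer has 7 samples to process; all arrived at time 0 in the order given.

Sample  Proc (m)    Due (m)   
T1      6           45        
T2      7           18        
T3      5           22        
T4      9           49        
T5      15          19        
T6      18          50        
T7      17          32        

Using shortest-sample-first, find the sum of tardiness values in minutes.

77

SPT (increasing processing time): T3 T1 T2 T4 T5 T7 T6.
T3: 0→5, due 22, tardiness 0
T1: 5→11, due 45, tardiness 0
T2: 11→18, due 18, tardiness 0
T4: 18→27, due 49, tardiness 0
T5: 27→42, due 19, tardiness 23
T7: 42→59, due 32, tardiness 27
T6: 59→77, due 50, tardiness 27
Sum = 0+0+0+0+23+27+27 = 77.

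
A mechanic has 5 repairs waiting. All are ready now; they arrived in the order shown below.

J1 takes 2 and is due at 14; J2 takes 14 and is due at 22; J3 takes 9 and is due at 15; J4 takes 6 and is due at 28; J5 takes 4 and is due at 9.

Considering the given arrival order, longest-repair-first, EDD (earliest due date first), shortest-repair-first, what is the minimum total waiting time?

41

FIFO (arrival order): J1 J2 J3 J4 J5.
J1: waits 0, runs 0→2
J2: waits 2, runs 2→16
J3: waits 16, runs 16→25
J4: waits 25, runs 25→31
J5: waits 31, runs 31→35
Sum = 0+2+16+25+31 = 74.
LPT (decreasing processing time): J2 J3 J4 J5 J1.
J2: waits 0, runs 0→14
J3: waits 14, runs 14→23
J4: waits 23, runs 23→29
J5: waits 29, runs 29→33
J1: waits 33, runs 33→35
Sum = 0+14+23+29+33 = 99.
EDD (increasing due date): J5 J1 J3 J2 J4.
J5: waits 0, runs 0→4
J1: waits 4, runs 4→6
J3: waits 6, runs 6→15
J2: waits 15, runs 15→29
J4: waits 29, runs 29→35
Sum = 0+4+6+15+29 = 54.
SPT (increasing processing time): J1 J5 J4 J3 J2.
J1: waits 0, runs 0→2
J5: waits 2, runs 2→6
J4: waits 6, runs 6→12
J3: waits 12, runs 12→21
J2: waits 21, runs 21→35
Sum = 0+2+6+12+21 = 41.
FIFO 74, LPT 99, EDD 54, SPT 41 → minimum 41.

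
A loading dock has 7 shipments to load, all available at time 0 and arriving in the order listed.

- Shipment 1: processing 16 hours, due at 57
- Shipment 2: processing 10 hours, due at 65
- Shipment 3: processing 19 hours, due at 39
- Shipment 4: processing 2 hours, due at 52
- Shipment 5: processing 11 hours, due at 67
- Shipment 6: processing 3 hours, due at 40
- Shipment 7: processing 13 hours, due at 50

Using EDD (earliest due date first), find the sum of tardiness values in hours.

EDD (increasing due date): Shipment 3 Shipment 6 Shipment 7 Shipment 4 Shipment 1 Shipment 2 Shipment 5.
Shipment 3: 0→19, due 39, tardiness 0
Shipment 6: 19→22, due 40, tardiness 0
Shipment 7: 22→35, due 50, tardiness 0
Shipment 4: 35→37, due 52, tardiness 0
Shipment 1: 37→53, due 57, tardiness 0
Shipment 2: 53→63, due 65, tardiness 0
Shipment 5: 63→74, due 67, tardiness 7
Sum = 0+0+0+0+0+0+7 = 7.

7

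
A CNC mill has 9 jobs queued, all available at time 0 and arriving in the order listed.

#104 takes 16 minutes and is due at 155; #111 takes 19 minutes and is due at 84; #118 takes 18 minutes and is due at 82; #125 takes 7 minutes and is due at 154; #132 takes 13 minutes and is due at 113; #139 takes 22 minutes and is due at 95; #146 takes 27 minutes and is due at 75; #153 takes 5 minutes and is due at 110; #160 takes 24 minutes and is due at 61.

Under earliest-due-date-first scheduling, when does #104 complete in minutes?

151

EDD (increasing due date): #160 #146 #118 #111 #139 #153 #132 #125 #104.
#160: 0→24
#146: 24→51
#118: 51→69
#111: 69→88
#139: 88→110
#153: 110→115
#132: 115→128
#125: 128→135
#104: 135→151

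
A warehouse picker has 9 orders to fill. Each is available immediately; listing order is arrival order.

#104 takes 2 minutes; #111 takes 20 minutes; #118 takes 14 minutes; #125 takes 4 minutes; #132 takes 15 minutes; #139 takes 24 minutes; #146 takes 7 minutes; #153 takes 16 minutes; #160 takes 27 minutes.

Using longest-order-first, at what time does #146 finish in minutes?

123

LPT (decreasing processing time): #160 #139 #111 #153 #132 #118 #146 #125 #104.
#160: 0→27
#139: 27→51
#111: 51→71
#153: 71→87
#132: 87→102
#118: 102→116
#146: 116→123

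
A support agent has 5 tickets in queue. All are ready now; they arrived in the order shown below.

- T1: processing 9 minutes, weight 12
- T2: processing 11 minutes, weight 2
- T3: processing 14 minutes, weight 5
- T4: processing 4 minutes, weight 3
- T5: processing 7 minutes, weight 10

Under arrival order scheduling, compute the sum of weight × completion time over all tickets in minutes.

FIFO (arrival order): T1 T2 T3 T4 T5.
T1: finishes 9, weight 12, w·C = 108
T2: finishes 20, weight 2, w·C = 40
T3: finishes 34, weight 5, w·C = 170
T4: finishes 38, weight 3, w·C = 114
T5: finishes 45, weight 10, w·C = 450
Sum = 108+40+170+114+450 = 882.

882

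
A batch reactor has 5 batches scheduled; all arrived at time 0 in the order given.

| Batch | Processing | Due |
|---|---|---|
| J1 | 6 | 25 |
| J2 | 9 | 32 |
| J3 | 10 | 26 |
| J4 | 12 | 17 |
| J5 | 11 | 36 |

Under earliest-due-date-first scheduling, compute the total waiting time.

95

EDD (increasing due date): J4 J1 J3 J2 J5.
J4: waits 0, runs 0→12
J1: waits 12, runs 12→18
J3: waits 18, runs 18→28
J2: waits 28, runs 28→37
J5: waits 37, runs 37→48
Sum = 0+12+18+28+37 = 95.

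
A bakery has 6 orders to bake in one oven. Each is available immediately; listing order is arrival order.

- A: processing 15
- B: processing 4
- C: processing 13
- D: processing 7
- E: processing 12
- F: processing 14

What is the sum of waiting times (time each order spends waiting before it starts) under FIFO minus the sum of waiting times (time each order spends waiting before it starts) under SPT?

FIFO (arrival order): A B C D E F.
A: waits 0, runs 0→15
B: waits 15, runs 15→19
C: waits 19, runs 19→32
D: waits 32, runs 32→39
E: waits 39, runs 39→51
F: waits 51, runs 51→65
Sum = 0+15+19+32+39+51 = 156.
SPT (increasing processing time): B D E C F A.
B: waits 0, runs 0→4
D: waits 4, runs 4→11
E: waits 11, runs 11→23
C: waits 23, runs 23→36
F: waits 36, runs 36→50
A: waits 50, runs 50→65
Sum = 0+4+11+23+36+50 = 124.
Difference = 156 − 124 = 32.

32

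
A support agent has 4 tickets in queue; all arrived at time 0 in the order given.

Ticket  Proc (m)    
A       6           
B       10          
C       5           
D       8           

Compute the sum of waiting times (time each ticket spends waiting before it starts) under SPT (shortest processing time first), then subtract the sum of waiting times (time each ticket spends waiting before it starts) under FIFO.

SPT (increasing processing time): C A D B.
C: waits 0, runs 0→5
A: waits 5, runs 5→11
D: waits 11, runs 11→19
B: waits 19, runs 19→29
Sum = 0+5+11+19 = 35.
FIFO (arrival order): A B C D.
A: waits 0, runs 0→6
B: waits 6, runs 6→16
C: waits 16, runs 16→21
D: waits 21, runs 21→29
Sum = 0+6+16+21 = 43.
Difference = 35 − 43 = -8.

-8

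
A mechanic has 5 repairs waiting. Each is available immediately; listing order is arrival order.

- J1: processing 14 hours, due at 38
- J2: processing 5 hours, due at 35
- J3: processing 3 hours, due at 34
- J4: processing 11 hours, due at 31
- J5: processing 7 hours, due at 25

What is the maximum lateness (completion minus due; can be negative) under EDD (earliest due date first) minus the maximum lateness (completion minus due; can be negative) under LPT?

EDD (increasing due date): J5 J4 J3 J2 J1.
J5: 0→7, due 25, lateness -18
J4: 7→18, due 31, lateness -13
J3: 18→21, due 34, lateness -13
J2: 21→26, due 35, lateness -9
J1: 26→40, due 38, lateness 2
Maximum = 2.
LPT (decreasing processing time): J1 J4 J5 J2 J3.
J1: 0→14, due 38, lateness -24
J4: 14→25, due 31, lateness -6
J5: 25→32, due 25, lateness 7
J2: 32→37, due 35, lateness 2
J3: 37→40, due 34, lateness 6
Maximum = 7.
Difference = 2 − 7 = -5.

-5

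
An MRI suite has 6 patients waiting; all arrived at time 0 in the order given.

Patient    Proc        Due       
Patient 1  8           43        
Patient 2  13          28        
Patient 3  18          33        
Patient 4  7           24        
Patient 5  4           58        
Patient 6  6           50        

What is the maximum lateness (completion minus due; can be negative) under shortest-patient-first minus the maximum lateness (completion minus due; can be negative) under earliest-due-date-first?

SPT (increasing processing time): Patient 5 Patient 6 Patient 4 Patient 1 Patient 2 Patient 3.
Patient 5: 0→4, due 58, lateness -54
Patient 6: 4→10, due 50, lateness -40
Patient 4: 10→17, due 24, lateness -7
Patient 1: 17→25, due 43, lateness -18
Patient 2: 25→38, due 28, lateness 10
Patient 3: 38→56, due 33, lateness 23
Maximum = 23.
EDD (increasing due date): Patient 4 Patient 2 Patient 3 Patient 1 Patient 6 Patient 5.
Patient 4: 0→7, due 24, lateness -17
Patient 2: 7→20, due 28, lateness -8
Patient 3: 20→38, due 33, lateness 5
Patient 1: 38→46, due 43, lateness 3
Patient 6: 46→52, due 50, lateness 2
Patient 5: 52→56, due 58, lateness -2
Maximum = 5.
Difference = 23 − 5 = 18.

18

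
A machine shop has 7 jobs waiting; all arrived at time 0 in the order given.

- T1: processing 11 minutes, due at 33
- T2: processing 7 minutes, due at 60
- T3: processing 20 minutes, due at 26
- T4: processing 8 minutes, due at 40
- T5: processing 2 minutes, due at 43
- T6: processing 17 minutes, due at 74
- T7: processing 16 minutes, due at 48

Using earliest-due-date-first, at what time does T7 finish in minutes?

EDD (increasing due date): T3 T1 T4 T5 T7 T2 T6.
T3: 0→20
T1: 20→31
T4: 31→39
T5: 39→41
T7: 41→57

57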